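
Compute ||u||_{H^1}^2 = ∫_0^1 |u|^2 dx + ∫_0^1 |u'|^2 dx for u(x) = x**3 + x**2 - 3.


||u||_{H^1}^2 = 517/42

The H^1 norm (squared) on an interval (0, L) is
  ||u||_{H^1}^2 = ∫_0^L u(x)^2 dx + ∫_0^L u'(x)^2 dx.
Compute u'(x) = 3*x**2 + 2*x.
Then u(x)^2 = x**6 + 2*x**5 + x**4 - 6*x**3 - 6*x**2 + 9 and u'(x)^2 = 9*x**4 + 12*x**3 + 4*x**2.
Integrate each monomial from 0 to 1 using ∫_0^1 c·x^n dx = c·1^(n+1)/(n+1):
  ∫_0^1 u(x)^2 dx = ∫_0^1 (x^6 + 2*x^5 + x^4 - 6*x^3 - 6*x^2 + 9) dx. Term by term:
    ∫_0^1 x^6 dx = 1/7;  ∫_0^1 2*x^5 dx = 1/3;  ∫_0^1 x^4 dx = 1/5;
    ∫_0^1 -6*x^3 dx = -3/2;  ∫_0^1 -6*x^2 dx = -2;  ∫_0^1 9 dx = 9.
  Sum: 1/7 + 1/3 + 1/5 − 3/2 − 2 + 9 = 1297/210.
  ∫_0^1 u'(x)^2 dx = ∫_0^1 (9*x^4 + 12*x^3 + 4*x^2) dx. Term by term:
    ∫_0^1 9*x^4 dx = 9/5;  ∫_0^1 12*x^3 dx = 3;  ∫_0^1 4*x^2 dx = 4/3.
  Sum: 9/5 + 3 + 4/3 = 92/15.
Adding: ||u||_{H^1}^2 = 1297/210 + 92/15 = 517/42.


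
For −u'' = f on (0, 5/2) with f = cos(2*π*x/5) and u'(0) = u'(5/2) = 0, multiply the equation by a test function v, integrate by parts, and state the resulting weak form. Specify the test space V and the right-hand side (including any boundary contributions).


V = H^1(0, 5/2) (no boundary constraint on v; u is determined up to an additive constant); weak form: ∫_0^5/2 u'v' dx = ∫_0^5/2 (cos(2*π*x/5)) v dx for all v ∈ V.

Multiply both sides by a test function v and integrate from 0 to 5/2:
  ∫_0^5/2 −u''(x) v(x) dx = ∫_0^5/2 f(x) v(x) dx.
Integrate the LHS by parts once:
  ∫_0^5/2 −u'' v dx = −[u'(x) v(x)]_0^5/2 + ∫_0^5/2 u'(x) v'(x) dx.
Thus ∫_0^5/2 u'(x) v'(x) dx = ∫_0^5/2 f(x) v(x) dx + [u'(x) v(x)]_0^5/2.
Choose V so that boundary terms are either known or forced to vanish.
u has homogeneous Neumann: u'(0) = u'(5/2) = 0. So [u' v]_0^5/2 = 0·v(5/2) − 0·v(0) = 0 for any v; take V = H^1(0, 5/2).
Weak formulation: find u (satisfying any essential BC) such that ∫_0^5/2 u'(x) v'(x) dx = ∫_0^5/2 f v dx for all v ∈ V (homogeneous Neumann, so boundary terms vanish).
Substituting f(x) = cos(2*π*x/5), the right-hand side is ∫_0^5/2 (cos(2*π*x/5)) v dx.
Compatibility check (pure Neumann): taking v ≡ 1 ∈ V gives 0 = ∫_0^5/2 f dx + (0) − (0), i.e. ∫_0^5/2 f dx must equal u'(0) − u'(5/2) = 0. Indeed ∫_0^5/2 (cos(2*π*x/5)) dx = 0, so the data are compatible. The solution is then unique only up to an additive constant (fix it e.g. by requiring ∫_0^5/2 u dx = 0).


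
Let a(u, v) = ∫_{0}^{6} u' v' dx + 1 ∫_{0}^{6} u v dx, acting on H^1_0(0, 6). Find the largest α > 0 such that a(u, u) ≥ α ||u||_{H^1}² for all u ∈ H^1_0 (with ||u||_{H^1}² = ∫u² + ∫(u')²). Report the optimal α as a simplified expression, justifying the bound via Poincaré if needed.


α = 1

Coercivity of a(·,·) on H^1_0(0, 6) means a(u, u) ≥ α ||u||_{H^1}² for every u ∈ H^1_0.
The interval has length L = 6, and Poincaré/coercivity depend only on L. Here a(u, u) = ∫(u')² + (1)·∫u².
Here c = 1 ≥ 1, so a(u,u) = ∫(u')² + c∫u² ≥ ∫(u')² + ∫u² = ||u||_{H^1}², i.e. α = 1 works. No larger α is possible: a(u,u) ≥ α||u||_{H^1}² means (1−α)∫(u')² ≥ (α−c)∫u², and for the modes u_n = sin(nπ(x−x₀)/L) (x₀ the left endpoint) one has ∫u_n²/∫(u_n')² = (L/(nπ))² → 0, so a(u_n,u_n)/||u_n||_{H^1}² → 1. Hence the optimal constant is α = 1.
Therefore α = 1.


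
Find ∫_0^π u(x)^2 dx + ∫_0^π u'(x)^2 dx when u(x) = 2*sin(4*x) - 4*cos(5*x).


||u||_{H^1(0,π)}^2 = 3328/9 + 242*π

u'(x) = 20*sin(5*x) + 8*cos(4*x).
Expand u² and (u')² and integrate term by term on (0, π), using: for integers n ≥ 1, ∫_0^π sin²(nx) dx = ∫_0^π cos²(nx) dx = π/2; for n ≠ n', ∫_0^π sin(nx)sin(n'x) dx = ∫_0^π cos(nx)cos(n'x) dx = 0; and by product-to-sum, ∫_0^π sin(nx)cos(n'x) dx = ½∫_0^π [sin((n+n')x) + sin((n−n')x)] dx, which is 0 when n+n' is even and 2n/(n²−n'²) when n+n' is odd (it need not vanish on (0, π)).
  u² squared terms: (-4)²·∫cos(5x)² dx = 16·π/2 = 8*π;  (2)²·∫sin(4x)² dx = 4·π/2 = 2*π.
  u² cross terms: 2·(-4)·(2)·∫cos(5x)·sin(4x) dx = -16·(-8/9) = 128/9.
  So ∫_0^π u² dx = 8*π + 2*π + 128/9 = 128/9 + 10*π.
  (u')² squared terms: (8)²·∫cos(4x)² dx = 64·π/2 = 32*π;  (20)²·∫sin(5x)² dx = 400·π/2 = 200*π.
  (u')² cross terms: 2·(8)·(20)·∫cos(4x)·sin(5x) dx = 320·(10/9) = 3200/9.
  So ∫_0^π (u')² dx = 32*π + 200*π + 3200/9 = 3200/9 + 232*π.
||u||_{H^1}^2 = (128/9 + 10*π) + (3200/9 + 232*π) = 3328/9 + 242*π.


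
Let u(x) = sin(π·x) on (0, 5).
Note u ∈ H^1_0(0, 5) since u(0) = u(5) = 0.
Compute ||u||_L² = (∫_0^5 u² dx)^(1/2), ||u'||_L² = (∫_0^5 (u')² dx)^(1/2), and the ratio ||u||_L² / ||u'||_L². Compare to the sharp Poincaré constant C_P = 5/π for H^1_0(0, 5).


||u||_L² / ||u'||_L² = 1/π < C_P = 5/π.

u(x) = sin(π·x), so u'(x) = π*cos(π*x).
Writing u(x) = A·sin(kπx/L) with A = 1 and k = 5, use ∫_0^L sin²(kπx/L) dx = L/2 and ∫_0^L cos²(kπx/L) dx = L/2.
u² = 1·sin²(π·x) and (u')² = π^2·cos²(π·x), and each of sin², cos² integrates to L/2 = 5/2 over (0, 5).
∫_0^5 u² dx = 5/2, so ||u||_L² = sqrt(10)/2.
∫_0^5 (u')² dx = 5*π^2/2, so ||u'||_L² = sqrt(10)*π/2.
Ratio ||u||_L² / ||u'||_L² = 1/π.
Sharp Poincaré constant on H^1_0(0, 5) is C_P = L/π = 5/π, achieved by sin(π/5·x).
This is the k = 5 harmonic; the ratio L/(kπ) is strictly less than C_P = L/π, consistent with the sharp inequality ||u||_L² ≤ C_P ||u'||_L².


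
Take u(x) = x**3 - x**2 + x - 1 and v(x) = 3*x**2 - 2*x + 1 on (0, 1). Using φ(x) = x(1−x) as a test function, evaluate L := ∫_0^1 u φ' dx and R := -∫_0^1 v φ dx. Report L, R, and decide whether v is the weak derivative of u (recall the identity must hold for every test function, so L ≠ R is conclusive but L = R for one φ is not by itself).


LHS = -3/20, RHS = -3/20. Yes, v = u' weakly.

u(x) = x**3 - x**2 + x - 1, classical derivative u'(x) = 3*x**2 - 2*x + 1.
φ(x) = x(1−x), so φ'(x) = 1 - 2*x.
Note φ(0) = φ(1) = 0, so the boundary term u·φ vanishes.
LHS = ∫_0^1 u(x) φ'(x) dx = ∫_0^1 (-2*x^4 + 3*x^3 - 3*x^2 + 3*x - 1) dx. Term by term:
  ∫_0^1 -2*x^4 dx = -2/5;  ∫_0^1 3*x^3 dx = 3/4;  ∫_0^1 -3*x^2 dx = -1;
  ∫_0^1 3*x dx = 3/2;  ∫_0^1 -1 dx = -1.
Sum: -2/5 + 3/4 − 1 + 3/2 − 1 = -3/20.
So LHS = -3/20.
∫_0^1 v(x) φ(x) dx = ∫_0^1 (-3*x^4 + 5*x^3 - 3*x^2 + x) dx. Term by term:
  ∫_0^1 -3*x^4 dx = -3/5;  ∫_0^1 5*x^3 dx = 5/4;  ∫_0^1 -3*x^2 dx = -1;
  ∫_0^1 x dx = 1/2.
Sum: -3/5 + 5/4 − 1 + 1/2 = 3/20.
So RHS = -∫_0^1 v(x) φ(x) dx = -3/20.
LHS = RHS, so the identity holds for this test φ.
Moreover u is smooth here and v(x) = u'(x) = 3*x**2 - 2*x + 1 pointwise, so the identity holds for every test function. Hence v is the weak derivative of u.


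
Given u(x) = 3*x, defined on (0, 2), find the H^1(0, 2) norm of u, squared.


||u||_{H^1}^2 = 42

The H^1 norm (squared) on an interval (0, L) is
  ||u||_{H^1}^2 = ∫_0^L u(x)^2 dx + ∫_0^L u'(x)^2 dx.
Compute u'(x) = 3.
Then u(x)^2 = 9*x**2 and u'(x)^2 = 9.
Integrate each monomial from 0 to 2 using ∫_0^2 c·x^n dx = c·2^(n+1)/(n+1):
  ∫_0^2 u(x)^2 dx = ∫_0^2 (9*x^2) dx. Term by term:
    ∫_0^2 9*x^2 dx = 24.
  ∫_0^2 u'(x)^2 dx = ∫_0^2 (9) dx. Term by term:
    ∫_0^2 9 dx = 18.
Adding: ||u||_{H^1}^2 = 24 + 18 = 42.


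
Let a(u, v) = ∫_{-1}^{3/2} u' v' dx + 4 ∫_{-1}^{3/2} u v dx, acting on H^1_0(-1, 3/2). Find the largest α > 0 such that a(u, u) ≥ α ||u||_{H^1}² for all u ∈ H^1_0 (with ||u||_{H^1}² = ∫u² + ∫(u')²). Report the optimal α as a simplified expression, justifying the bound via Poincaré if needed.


α = 1

Coercivity of a(·,·) on H^1_0(-1, 3/2) means a(u, u) ≥ α ||u||_{H^1}² for every u ∈ H^1_0.
The interval has length L = 5/2, and Poincaré/coercivity depend only on L. Here a(u, u) = ∫(u')² + (4)·∫u².
Here c = 4 ≥ 1, so a(u,u) = ∫(u')² + c∫u² ≥ ∫(u')² + ∫u² = ||u||_{H^1}², i.e. α = 1 works. No larger α is possible: a(u,u) ≥ α||u||_{H^1}² means (1−α)∫(u')² ≥ (α−c)∫u², and for the modes u_n = sin(nπ(x−x₀)/L) (x₀ the left endpoint) one has ∫u_n²/∫(u_n')² = (L/(nπ))² → 0, so a(u_n,u_n)/||u_n||_{H^1}² → 1. Hence the optimal constant is α = 1.
Therefore α = 1.


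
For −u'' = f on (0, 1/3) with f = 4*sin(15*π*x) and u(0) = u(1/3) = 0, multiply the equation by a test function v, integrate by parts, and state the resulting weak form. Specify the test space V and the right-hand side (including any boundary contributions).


V = H^1_0(0, 1/3) (so v(0) = v(1/3) = 0); weak form: ∫_0^1/3 u'v' dx = ∫_0^1/3 (4*sin(15*π*x)) v dx for all v ∈ V.

Multiply both sides by a test function v and integrate from 0 to 1/3:
  ∫_0^1/3 −u''(x) v(x) dx = ∫_0^1/3 f(x) v(x) dx.
Integrate the LHS by parts once:
  ∫_0^1/3 −u'' v dx = −[u'(x) v(x)]_0^1/3 + ∫_0^1/3 u'(x) v'(x) dx.
Thus ∫_0^1/3 u'(x) v'(x) dx = ∫_0^1/3 f(x) v(x) dx + [u'(x) v(x)]_0^1/3.
Choose V so that boundary terms are either known or forced to vanish.
u is Dirichlet: u(0) = u(1/3) = 0. Let V = H^1_0(0, 1/3); then v(0) = v(1/3) = 0, and [u' v]_0^1/3 = 0.
Weak formulation: find u (satisfying any essential BC) such that ∫_0^1/3 u'(x) v'(x) dx = ∫_0^1/3 f v dx for all v ∈ V.
Substituting f(x) = 4*sin(15*π*x), the right-hand side is ∫_0^1/3 (4*sin(15*π*x)) v dx.


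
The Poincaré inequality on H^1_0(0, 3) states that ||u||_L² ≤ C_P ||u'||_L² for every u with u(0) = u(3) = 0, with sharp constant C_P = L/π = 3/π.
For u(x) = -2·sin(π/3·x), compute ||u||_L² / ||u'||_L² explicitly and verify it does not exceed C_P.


||u||_L² / ||u'||_L² = 3/π = C_P.

u(x) = -2·sin(π/3·x), so u'(x) = -2*π*cos(π*x/3)/3.
Writing u(x) = A·sin(kπx/L) with A = -2 and k = 1, use ∫_0^L sin²(kπx/L) dx = L/2 and ∫_0^L cos²(kπx/L) dx = L/2.
u² = 4·sin²(π/3·x) and (u')² = 4*π^2/9·cos²(π/3·x), and each of sin², cos² integrates to L/2 = 3/2 over (0, 3).
∫_0^3 u² dx = 6, so ||u||_L² = sqrt(6).
∫_0^3 (u')² dx = 2*π^2/3, so ||u'||_L² = sqrt(6)*π/3.
Ratio ||u||_L² / ||u'||_L² = 3/π.
Sharp Poincaré constant on H^1_0(0, 3) is C_P = L/π = 3/π, achieved by sin(π/3·x).
This is the k = 1 eigenfunction (up to amplitude), so the ratio equals the sharp Poincaré constant exactly.


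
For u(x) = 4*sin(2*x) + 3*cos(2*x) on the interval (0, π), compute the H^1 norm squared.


||u||_{H^1(0,π)}^2 = 125*π/2

u'(x) = -6*sin(2*x) + 8*cos(2*x).
Expand u² and (u')² and integrate term by term on (0, π), using: for integers n ≥ 1, ∫_0^π sin²(nx) dx = ∫_0^π cos²(nx) dx = π/2; for n ≠ n', ∫_0^π sin(nx)sin(n'x) dx = ∫_0^π cos(nx)cos(n'x) dx = 0; and by product-to-sum, ∫_0^π sin(nx)cos(n'x) dx = ½∫_0^π [sin((n+n')x) + sin((n−n')x)] dx, which is 0 when n+n' is even and 2n/(n²−n'²) when n+n' is odd (it need not vanish on (0, π)).
  u² squared terms: (3)²·∫cos(2x)² dx = 9·π/2 = 9*π/2;  (4)²·∫sin(2x)² dx = 16·π/2 = 8*π.
  u² cross terms: 2·(3)·(4)·∫cos(2x)·sin(2x) dx = 24·(0) = 0.
  So ∫_0^π u² dx = 9*π/2 + 8*π + 0 = 25*π/2.
  (u')² squared terms: (-6)²·∫sin(2x)² dx = 36·π/2 = 18*π;  (8)²·∫cos(2x)² dx = 64·π/2 = 32*π.
  (u')² cross terms: 2·(-6)·(8)·∫sin(2x)·cos(2x) dx = -96·(0) = 0.
  So ∫_0^π (u')² dx = 18*π + 32*π + 0 = 50*π.
||u||_{H^1}^2 = (25*π/2) + (50*π) = 125*π/2.


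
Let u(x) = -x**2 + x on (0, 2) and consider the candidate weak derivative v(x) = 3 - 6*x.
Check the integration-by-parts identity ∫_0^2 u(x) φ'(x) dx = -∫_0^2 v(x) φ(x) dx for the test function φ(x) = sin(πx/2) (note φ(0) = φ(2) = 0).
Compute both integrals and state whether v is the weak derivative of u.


LHS = 4/π, RHS = 12/π. No, v is not the weak derivative of u.

u(x) = -x**2 + x, classical derivative u'(x) = 1 - 2*x.
φ(x) = sin(πx/2), so φ'(x) = π*cos(π*x/2)/2.
Note φ(0) = φ(2) = 0, so the boundary term u·φ vanishes.
LHS = ∫_0^2 u(x) φ'(x) dx = ∫_0^2 (-π*x^2*cos(π*x/2)/2 + π*x*cos(π*x/2)/2) dx. Term by term:
  ∫_0^2 π*x*cos(π*x/2)/2 dx = -4/π;  ∫_0^2 -π*x^2*cos(π*x/2)/2 dx = 8/π.
Sum: -4/π + 8/π = 4/π.
So LHS = 4/π.
∫_0^2 v(x) φ(x) dx = ∫_0^2 (-6*x*sin(π*x/2) + 3*sin(π*x/2)) dx. Term by term:
  ∫_0^2 3*sin(π*x/2) dx = 12/π;  ∫_0^2 -6*x*sin(π*x/2) dx = -24/π.
Sum: 12/π − 24/π = -12/π.
So RHS = -∫_0^2 v(x) φ(x) dx = 12/π.
LHS − RHS = -8/π ≠ 0, so the identity fails.
(For a valid weak derivative the identity must hold for EVERY test function, in particular this one. The failure shows v is NOT the weak derivative of u.)
Correct weak derivative would be u'(x) = 1 - 2*x.


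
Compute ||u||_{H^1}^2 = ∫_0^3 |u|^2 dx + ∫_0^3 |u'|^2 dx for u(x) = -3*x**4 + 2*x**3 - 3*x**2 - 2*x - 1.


||u||_{H^1}^2 = 3731829/70

The H^1 norm (squared) on an interval (0, L) is
  ||u||_{H^1}^2 = ∫_0^L u(x)^2 dx + ∫_0^L u'(x)^2 dx.
Compute u'(x) = -12*x**3 + 6*x**2 - 6*x - 2.
Then u(x)^2 = 9*x**8 - 12*x**7 + 22*x**6 + 7*x**4 + 8*x**3 + 10*x**2 + 4*x + 1 and u'(x)^2 = 144*x**6 - 144*x**5 + 180*x**4 - 24*x**3 + 12*x**2 + 24*x + 4.
Integrate each monomial from 0 to 3 using ∫_0^3 c·x^n dx = c·3^(n+1)/(n+1):
  ∫_0^3 u(x)^2 dx = ∫_0^3 (9*x^8 - 12*x^7 + 22*x^6 + 7*x^4 + 8*x^3 + 10*x^2 + 4*x + 1) dx. Term by term:
    ∫_0^3 9*x^8 dx = 19683;  ∫_0^3 -12*x^7 dx = -19683/2;  ∫_0^3 22*x^6 dx = 48114/7;
    ∫_0^3 7*x^4 dx = 1701/5;  ∫_0^3 8*x^3 dx = 162;  ∫_0^3 10*x^2 dx = 90;
    ∫_0^3 4*x dx = 18;  ∫_0^3 1 dx = 3.
  Sum: 19683 − 19683/2 + 48114/7 + 1701/5 + 162 + 90 + 18 + 3 = 1212969/70.
  ∫_0^3 u'(x)^2 dx = ∫_0^3 (144*x^6 - 144*x^5 + 180*x^4 - 24*x^3 + 12*x^2 + 24*x + 4) dx. Term by term:
    ∫_0^3 144*x^6 dx = 314928/7;  ∫_0^3 -144*x^5 dx = -17496;  ∫_0^3 180*x^4 dx = 8748;
    ∫_0^3 -24*x^3 dx = -486;  ∫_0^3 12*x^2 dx = 108;  ∫_0^3 24*x dx = 108;
    ∫_0^3 4 dx = 12.
  Sum: 314928/7 − 17496 + 8748 − 486 + 108 + 108 + 12 = 251886/7.
Adding: ||u||_{H^1}^2 = 1212969/70 + 251886/7 = 3731829/70.


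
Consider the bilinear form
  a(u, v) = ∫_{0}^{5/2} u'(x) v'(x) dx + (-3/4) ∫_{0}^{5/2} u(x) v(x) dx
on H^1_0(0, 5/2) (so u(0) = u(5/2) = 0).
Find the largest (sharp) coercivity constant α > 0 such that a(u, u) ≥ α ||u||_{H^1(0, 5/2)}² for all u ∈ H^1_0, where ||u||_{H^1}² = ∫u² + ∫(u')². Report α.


α = (-75 + 16*π^2)/(4*(25 + 4*π^2))

Coercivity of a(·,·) on H^1_0(0, 5/2) means a(u, u) ≥ α ||u||_{H^1}² for every u ∈ H^1_0.
The interval has length L = 5/2, and Poincaré/coercivity depend only on L. Here a(u, u) = ∫(u')² + (-3/4)·∫u².
Here c = -3/4 < 0 with |c| < (π/L)² = 4*π^2/25, so coercivity still holds. The condition a(u,u) ≥ α||u||_{H^1}² reads (1−α)∫(u')² ≥ (α−c)∫u². Any admissible α is ≤ 1 (rapidly oscillating u have ∫u²/∫(u')² → 0), and α = 1 would force 0 ≥ (1−c)∫u², impossible since c < 1; so 1−α > 0. By the sharp Poincaré inequality on H^1_0 of an interval of length L, ∫(u')² ≥ (π/L)²∫u² with equality for the first sine mode sin(π(x−x₀)/L) (x₀ the left endpoint), so the inequality holds for all u iff (1−α)(π/L)² ≥ α − c, i.e. α ≤ ((π/L)² + c)/((π/L)² + 1) = (1 + c(L/π)²)/(1 + (L/π)²). (Direct route, valid since c ≤ 0: Poincaré gives c∫u² ≥ c(L/π)²∫(u')², so a(u,u) ≥ (1 + c(L/π)²)∫(u')², while ||u||_{H^1}² ≤ (1 + (L/π)²)∫(u')²; dividing yields the same α.) With (π/L)² = 4*π^2/25 and c = -3/4, the largest admissible constant is α = ((π/L)² + c)/((π/L)² + 1).
Simplifying, α = (-75 + 16*π^2)/(4*(25 + 4*π^2)).


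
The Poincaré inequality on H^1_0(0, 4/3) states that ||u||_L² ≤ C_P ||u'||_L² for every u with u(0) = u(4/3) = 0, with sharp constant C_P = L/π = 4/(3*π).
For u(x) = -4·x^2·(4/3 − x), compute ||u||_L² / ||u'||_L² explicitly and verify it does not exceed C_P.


||u||_L² / ||u'||_L² = 2*sqrt(14)/21 < C_P = 4/(3*π).

u(x) = -4·x^2·(4/3 − x), so u'(x) = 4*x*(9*x - 8)/3.
u(x) = -4·x^2·(4/3 − x) vanishes at x = 0 and x = 4/3, so u ∈ H^1_0(0, 4/3). Differentiate via the product rule and integrate the resulting polynomials term by term.
  ∫_0^4/3 u² dx = ∫_0^4/3 (16*x^6 - 128*x^5/3 + 256*x^4/9) dx. Term by term:
    ∫_0^4/3 16*x^6 dx = 262144/15309;  ∫_0^4/3 -128*x^5/3 dx = -262144/6561;  ∫_0^4/3 256*x^4/9 dx = 262144/10935.
  Sum: 262144/15309 − 262144/6561 + 262144/10935 = 262144/229635.
  ∫_0^4/3 (u')² dx = ∫_0^4/3 (144*x^4 - 256*x^3 + 1024*x^2/9) dx. Term by term:
    ∫_0^4/3 144*x^4 dx = 16384/135;  ∫_0^4/3 -256*x^3 dx = -16384/81;  ∫_0^4/3 1024*x^2/9 dx = 65536/729.
  Sum: 16384/135 − 16384/81 + 65536/729 = 32768/3645.
∫_0^4/3 u² dx = 262144/229635, so ||u||_L² = 512*sqrt(35)/2835.
∫_0^4/3 (u')² dx = 32768/3645, so ||u'||_L² = 128*sqrt(10)/135.
Ratio ||u||_L² / ||u'||_L² = 2*sqrt(14)/21.
Sharp Poincaré constant on H^1_0(0, 4/3) is C_P = L/π = 4/(3*π), achieved by sin(3*π/4·x).
A polynomial bump cannot attain the sharp Poincaré constant (only the first sine eigenfunction does), so the ratio is strictly less than C_P, consistent with ||u||_L² ≤ C_P ||u'||_L².


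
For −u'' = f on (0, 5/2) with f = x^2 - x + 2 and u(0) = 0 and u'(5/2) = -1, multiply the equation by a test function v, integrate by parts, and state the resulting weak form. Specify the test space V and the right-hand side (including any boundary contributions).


V = {v ∈ H^1(0, 5/2) : v(0) = 0} (test functions vanish at x = 0 where u is specified); weak form: ∫_0^5/2 u'v' dx = ∫_0^5/2 (x^2 - x + 2) v dx − v(5/2) for all v ∈ V.

Multiply both sides by a test function v and integrate from 0 to 5/2:
  ∫_0^5/2 −u''(x) v(x) dx = ∫_0^5/2 f(x) v(x) dx.
Integrate the LHS by parts once:
  ∫_0^5/2 −u'' v dx = −[u'(x) v(x)]_0^5/2 + ∫_0^5/2 u'(x) v'(x) dx.
Thus ∫_0^5/2 u'(x) v'(x) dx = ∫_0^5/2 f(x) v(x) dx + [u'(x) v(x)]_0^5/2.
Choose V so that boundary terms are either known or forced to vanish.
Mixed BC: u(0) = 0 (Dirichlet) and u'(5/2) = -1 (Neumann). Define V = {v ∈ H^1(0, 5/2) : v(0) = 0}. Then [u' v]_0^5/2 = u'(5/2)·v(5/2) − u'(0)·0 = − v(5/2).
Weak formulation: find u (satisfying any essential BC) such that ∫_0^5/2 u'(x) v'(x) dx = ∫_0^5/2 f v dx − v(5/2) for all v ∈ V (Dirichlet at 0 absorbed into V; Neumann datum at x = 5/2 contributes the boundary term).
Substituting f(x) = x^2 - x + 2, the right-hand side is ∫_0^5/2 (x^2 - x + 2) v dx − v(5/2).


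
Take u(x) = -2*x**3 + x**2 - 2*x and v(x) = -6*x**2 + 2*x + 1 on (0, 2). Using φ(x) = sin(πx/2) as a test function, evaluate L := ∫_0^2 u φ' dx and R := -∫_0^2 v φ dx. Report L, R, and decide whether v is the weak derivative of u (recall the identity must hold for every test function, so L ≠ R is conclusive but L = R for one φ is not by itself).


LHS = -192/π^3 + 48/π, RHS = -192/π^3 + 36/π. No, v is not the weak derivative of u.

u(x) = -2*x**3 + x**2 - 2*x, classical derivative u'(x) = -6*x**2 + 2*x - 2.
φ(x) = sin(πx/2), so φ'(x) = π*cos(π*x/2)/2.
Note φ(0) = φ(2) = 0, so the boundary term u·φ vanishes.
LHS = ∫_0^2 u(x) φ'(x) dx = ∫_0^2 (-π*x^3*cos(π*x/2) + π*x^2*cos(π*x/2)/2 - π*x*cos(π*x/2)) dx. Term by term:
  ∫_0^2 π*x^2*cos(π*x/2)/2 dx = -8/π;  ∫_0^2 -π*x*cos(π*x/2) dx = 8/π;  ∫_0^2 -π*x^3*cos(π*x/2) dx = -192/π^3 + 48/π.
Sum: -8/π + 8/π + -192/π^3 + 48/π = -192/π^3 + 48/π.
So LHS = -192/π^3 + 48/π.
∫_0^2 v(x) φ(x) dx = ∫_0^2 (-6*x^2*sin(π*x/2) + 2*x*sin(π*x/2) + sin(π*x/2)) dx. Term by term:
  ∫_0^2 -6*x^2*sin(π*x/2) dx = -48/π + 192/π^3;  ∫_0^2 2*x*sin(π*x/2) dx = 8/π;  ∫_0^2 sin(π*x/2) dx = 4/π.
Sum: -48/π + 192/π^3 + 8/π + 4/π = -36/π + 192/π^3.
So RHS = -∫_0^2 v(x) φ(x) dx = -192/π^3 + 36/π.
LHS − RHS = 12/π ≠ 0, so the identity fails.
(For a valid weak derivative the identity must hold for EVERY test function, in particular this one. The failure shows v is NOT the weak derivative of u.)
Correct weak derivative would be u'(x) = -6*x**2 + 2*x - 2.


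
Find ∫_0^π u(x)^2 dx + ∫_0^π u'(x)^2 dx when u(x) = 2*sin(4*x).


||u||_{H^1(0,π)}^2 = 34*π

u'(x) = 8*cos(4*x).
Expand u² and (u')² and integrate term by term on (0, π), using: for integers n ≥ 1, ∫_0^π sin²(nx) dx = ∫_0^π cos²(nx) dx = π/2; for n ≠ n', ∫_0^π sin(nx)sin(n'x) dx = ∫_0^π cos(nx)cos(n'x) dx = 0; and by product-to-sum, ∫_0^π sin(nx)cos(n'x) dx = ½∫_0^π [sin((n+n')x) + sin((n−n')x)] dx, which is 0 when n+n' is even and 2n/(n²−n'²) when n+n' is odd (it need not vanish on (0, π)).
  u² squared terms: (2)²·∫sin(4x)² dx = 4·π/2 = 2*π.
  So ∫_0^π u² dx = 2*π.
  (u')² squared terms: (8)²·∫cos(4x)² dx = 64·π/2 = 32*π.
  So ∫_0^π (u')² dx = 32*π.
||u||_{H^1}^2 = (2*π) + (32*π) = 34*π.


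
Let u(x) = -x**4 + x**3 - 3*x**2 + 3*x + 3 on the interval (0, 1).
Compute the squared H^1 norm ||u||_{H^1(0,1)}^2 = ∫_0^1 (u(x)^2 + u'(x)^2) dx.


||u||_{H^1}^2 = 20597/1260

The H^1 norm (squared) on an interval (0, L) is
  ||u||_{H^1}^2 = ∫_0^L u(x)^2 dx + ∫_0^L u'(x)^2 dx.
Compute u'(x) = -4*x**3 + 3*x**2 - 6*x + 3.
Then u(x)^2 = x**8 - 2*x**7 + 7*x**6 - 12*x**5 + 9*x**4 - 12*x**3 - 9*x**2 + 18*x + 9 and u'(x)^2 = 16*x**6 - 24*x**5 + 57*x**4 - 60*x**3 + 54*x**2 - 36*x + 9.
Integrate each monomial from 0 to 1 using ∫_0^1 c·x^n dx = c·1^(n+1)/(n+1):
  ∫_0^1 u(x)^2 dx = ∫_0^1 (x^8 - 2*x^7 + 7*x^6 - 12*x^5 + 9*x^4 - 12*x^3 - 9*x^2 + 18*x + 9) dx. Term by term:
    ∫_0^1 x^8 dx = 1/9;  ∫_0^1 -2*x^7 dx = -1/4;  ∫_0^1 7*x^6 dx = 1;
    ∫_0^1 -12*x^5 dx = -2;  ∫_0^1 9*x^4 dx = 9/5;  ∫_0^1 -12*x^3 dx = -3;
    ∫_0^1 -9*x^2 dx = -3;  ∫_0^1 18*x dx = 9;  ∫_0^1 9 dx = 9.
  Sum: 1/9 − 1/4 + 1 − 2 + 9/5 − 3 − 3 + 9 + 9 = 2279/180.
  ∫_0^1 u'(x)^2 dx = ∫_0^1 (16*x^6 - 24*x^5 + 57*x^4 - 60*x^3 + 54*x^2 - 36*x + 9) dx. Term by term:
    ∫_0^1 16*x^6 dx = 16/7;  ∫_0^1 -24*x^5 dx = -4;  ∫_0^1 57*x^4 dx = 57/5;
    ∫_0^1 -60*x^3 dx = -15;  ∫_0^1 54*x^2 dx = 18;  ∫_0^1 -36*x dx = -18;
    ∫_0^1 9 dx = 9.
  Sum: 16/7 − 4 + 57/5 − 15 + 18 − 18 + 9 = 129/35.
Adding: ||u||_{H^1}^2 = 2279/180 + 129/35 = 20597/1260.


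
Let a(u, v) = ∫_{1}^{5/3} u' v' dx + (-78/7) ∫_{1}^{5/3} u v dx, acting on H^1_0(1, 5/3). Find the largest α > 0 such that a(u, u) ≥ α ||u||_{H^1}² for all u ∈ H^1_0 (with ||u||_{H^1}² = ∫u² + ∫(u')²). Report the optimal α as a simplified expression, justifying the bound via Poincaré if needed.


α = 3*(-104 + 21*π^2)/(7*(4 + 9*π^2))

Coercivity of a(·,·) on H^1_0(1, 5/3) means a(u, u) ≥ α ||u||_{H^1}² for every u ∈ H^1_0.
The interval has length L = 2/3, and Poincaré/coercivity depend only on L. Here a(u, u) = ∫(u')² + (-78/7)·∫u².
Here c = -78/7 < 0 with |c| < (π/L)² = 9*π^2/4, so coercivity still holds. The condition a(u,u) ≥ α||u||_{H^1}² reads (1−α)∫(u')² ≥ (α−c)∫u². Any admissible α is ≤ 1 (rapidly oscillating u have ∫u²/∫(u')² → 0), and α = 1 would force 0 ≥ (1−c)∫u², impossible since c < 1; so 1−α > 0. By the sharp Poincaré inequality on H^1_0 of an interval of length L, ∫(u')² ≥ (π/L)²∫u² with equality for the first sine mode sin(π(x−x₀)/L) (x₀ the left endpoint), so the inequality holds for all u iff (1−α)(π/L)² ≥ α − c, i.e. α ≤ ((π/L)² + c)/((π/L)² + 1) = (1 + c(L/π)²)/(1 + (L/π)²). (Direct route, valid since c ≤ 0: Poincaré gives c∫u² ≥ c(L/π)²∫(u')², so a(u,u) ≥ (1 + c(L/π)²)∫(u')², while ||u||_{H^1}² ≤ (1 + (L/π)²)∫(u')²; dividing yields the same α.) With (π/L)² = 9*π^2/4 and c = -78/7, the largest admissible constant is α = ((π/L)² + c)/((π/L)² + 1).
Simplifying, α = 3*(-104 + 21*π^2)/(7*(4 + 9*π^2)).


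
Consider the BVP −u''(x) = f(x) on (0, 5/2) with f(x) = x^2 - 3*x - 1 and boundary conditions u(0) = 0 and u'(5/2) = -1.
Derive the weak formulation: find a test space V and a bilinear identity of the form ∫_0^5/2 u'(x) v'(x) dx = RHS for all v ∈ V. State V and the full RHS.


V = {v ∈ H^1(0, 5/2) : v(0) = 0} (test functions vanish at x = 0 where u is specified); weak form: ∫_0^5/2 u'v' dx = ∫_0^5/2 (x^2 - 3*x - 1) v dx − v(5/2) for all v ∈ V.

Multiply both sides by a test function v and integrate from 0 to 5/2:
  ∫_0^5/2 −u''(x) v(x) dx = ∫_0^5/2 f(x) v(x) dx.
Integrate the LHS by parts once:
  ∫_0^5/2 −u'' v dx = −[u'(x) v(x)]_0^5/2 + ∫_0^5/2 u'(x) v'(x) dx.
Thus ∫_0^5/2 u'(x) v'(x) dx = ∫_0^5/2 f(x) v(x) dx + [u'(x) v(x)]_0^5/2.
Choose V so that boundary terms are either known or forced to vanish.
Mixed BC: u(0) = 0 (Dirichlet) and u'(5/2) = -1 (Neumann). Define V = {v ∈ H^1(0, 5/2) : v(0) = 0}. Then [u' v]_0^5/2 = u'(5/2)·v(5/2) − u'(0)·0 = − v(5/2).
Weak formulation: find u (satisfying any essential BC) such that ∫_0^5/2 u'(x) v'(x) dx = ∫_0^5/2 f v dx − v(5/2) for all v ∈ V (Dirichlet at 0 absorbed into V; Neumann datum at x = 5/2 contributes the boundary term).
Substituting f(x) = x^2 - 3*x - 1, the right-hand side is ∫_0^5/2 (x^2 - 3*x - 1) v dx − v(5/2).


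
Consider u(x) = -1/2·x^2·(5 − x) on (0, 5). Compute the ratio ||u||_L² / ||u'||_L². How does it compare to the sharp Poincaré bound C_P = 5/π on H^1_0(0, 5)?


||u||_L² / ||u'||_L² = 5*sqrt(14)/14 < C_P = 5/π.

u(x) = -1/2·x^2·(5 − x), so u'(x) = x*(3*x - 10)/2.
u(x) = -1/2·x^2·(5 − x) vanishes at x = 0 and x = 5, so u ∈ H^1_0(0, 5). Differentiate via the product rule and integrate the resulting polynomials term by term.
  ∫_0^5 u² dx = ∫_0^5 (x^6/4 - 5*x^5/2 + 25*x^4/4) dx. Term by term:
    ∫_0^5 x^6/4 dx = 78125/28;  ∫_0^5 -5*x^5/2 dx = -78125/12;  ∫_0^5 25*x^4/4 dx = 15625/4.
  Sum: 78125/28 − 78125/12 + 15625/4 = 15625/84.
  ∫_0^5 (u')² dx = ∫_0^5 (9*x^4/4 - 15*x^3 + 25*x^2) dx. Term by term:
    ∫_0^5 9*x^4/4 dx = 5625/4;  ∫_0^5 -15*x^3 dx = -9375/4;  ∫_0^5 25*x^2 dx = 3125/3.
  Sum: 5625/4 − 9375/4 + 3125/3 = 625/6.
∫_0^5 u² dx = 15625/84, so ||u||_L² = 125*sqrt(21)/42.
∫_0^5 (u')² dx = 625/6, so ||u'||_L² = 25*sqrt(6)/6.
Ratio ||u||_L² / ||u'||_L² = 5*sqrt(14)/14.
Sharp Poincaré constant on H^1_0(0, 5) is C_P = L/π = 5/π, achieved by sin(π/5·x).
A polynomial bump cannot attain the sharp Poincaré constant (only the first sine eigenfunction does), so the ratio is strictly less than C_P, consistent with ||u||_L² ≤ C_P ||u'||_L².


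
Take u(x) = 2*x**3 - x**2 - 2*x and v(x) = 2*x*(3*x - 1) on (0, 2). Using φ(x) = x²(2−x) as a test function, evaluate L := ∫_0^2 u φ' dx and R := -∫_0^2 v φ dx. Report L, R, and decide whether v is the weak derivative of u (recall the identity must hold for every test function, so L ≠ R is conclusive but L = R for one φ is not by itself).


LHS = -104/15, RHS = -48/5. No, v is not the weak derivative of u.

u(x) = 2*x**3 - x**2 - 2*x, classical derivative u'(x) = 6*x**2 - 2*x - 2.
φ(x) = x²(2−x), so φ'(x) = x*(4 - 3*x).
Note φ(0) = φ(2) = 0, so the boundary term u·φ vanishes.
LHS = ∫_0^2 u(x) φ'(x) dx = ∫_0^2 (-6*x^5 + 11*x^4 + 2*x^3 - 8*x^2) dx. Term by term:
  ∫_0^2 -6*x^5 dx = -64;  ∫_0^2 11*x^4 dx = 352/5;  ∫_0^2 2*x^3 dx = 8;
  ∫_0^2 -8*x^2 dx = -64/3.
Sum: -64 + 352/5 + 8 − 64/3 = -104/15.
So LHS = -104/15.
∫_0^2 v(x) φ(x) dx = ∫_0^2 (-6*x^5 + 14*x^4 - 4*x^3) dx. Term by term:
  ∫_0^2 -6*x^5 dx = -64;  ∫_0^2 14*x^4 dx = 448/5;  ∫_0^2 -4*x^3 dx = -16.
Sum: -64 + 448/5 − 16 = 48/5.
So RHS = -∫_0^2 v(x) φ(x) dx = -48/5.
LHS − RHS = 8/3 ≠ 0, so the identity fails.
(For a valid weak derivative the identity must hold for EVERY test function, in particular this one. The failure shows v is NOT the weak derivative of u.)
Correct weak derivative would be u'(x) = 6*x**2 - 2*x - 2.


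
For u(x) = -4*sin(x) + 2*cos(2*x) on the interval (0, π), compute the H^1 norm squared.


||u||_{H^1(0,π)}^2 = 160/3 + 26*π

u'(x) = -4*sin(2*x) - 4*cos(x).
Expand u² and (u')² and integrate term by term on (0, π), using: for integers n ≥ 1, ∫_0^π sin²(nx) dx = ∫_0^π cos²(nx) dx = π/2; for n ≠ n', ∫_0^π sin(nx)sin(n'x) dx = ∫_0^π cos(nx)cos(n'x) dx = 0; and by product-to-sum, ∫_0^π sin(nx)cos(n'x) dx = ½∫_0^π [sin((n+n')x) + sin((n−n')x)] dx, which is 0 when n+n' is even and 2n/(n²−n'²) when n+n' is odd (it need not vanish on (0, π)).
  u² squared terms: (-4)²·∫sin(x)² dx = 16·π/2 = 8*π;  (2)²·∫cos(2x)² dx = 4·π/2 = 2*π.
  u² cross terms: 2·(-4)·(2)·∫sin(x)·cos(2x) dx = -16·(-2/3) = 32/3.
  So ∫_0^π u² dx = 8*π + 2*π + 32/3 = 32/3 + 10*π.
  (u')² squared terms: (-4)²·∫cos(x)² dx = 16·π/2 = 8*π;  (-4)²·∫sin(2x)² dx = 16·π/2 = 8*π.
  (u')² cross terms: 2·(-4)·(-4)·∫cos(x)·sin(2x) dx = 32·(4/3) = 128/3.
  So ∫_0^π (u')² dx = 8*π + 8*π + 128/3 = 128/3 + 16*π.
||u||_{H^1}^2 = (32/3 + 10*π) + (128/3 + 16*π) = 160/3 + 26*π.


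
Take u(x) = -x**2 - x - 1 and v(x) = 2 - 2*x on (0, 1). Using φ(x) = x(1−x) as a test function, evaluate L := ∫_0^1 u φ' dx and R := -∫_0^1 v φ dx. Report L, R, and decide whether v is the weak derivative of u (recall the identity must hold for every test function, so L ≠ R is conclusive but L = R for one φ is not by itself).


LHS = 1/3, RHS = -1/6. No, v is not the weak derivative of u.

u(x) = -x**2 - x - 1, classical derivative u'(x) = -2*x - 1.
φ(x) = x(1−x), so φ'(x) = 1 - 2*x.
Note φ(0) = φ(1) = 0, so the boundary term u·φ vanishes.
LHS = ∫_0^1 u(x) φ'(x) dx = ∫_0^1 (2*x^3 + x^2 + x - 1) dx. Term by term:
  ∫_0^1 2*x^3 dx = 1/2;  ∫_0^1 x^2 dx = 1/3;  ∫_0^1 x dx = 1/2;
  ∫_0^1 -1 dx = -1.
Sum: 1/2 + 1/3 + 1/2 − 1 = 1/3.
So LHS = 1/3.
∫_0^1 v(x) φ(x) dx = ∫_0^1 (2*x^3 - 4*x^2 + 2*x) dx. Term by term:
  ∫_0^1 2*x^3 dx = 1/2;  ∫_0^1 -4*x^2 dx = -4/3;  ∫_0^1 2*x dx = 1.
Sum: 1/2 − 4/3 + 1 = 1/6.
So RHS = -∫_0^1 v(x) φ(x) dx = -1/6.
LHS − RHS = 1/2 ≠ 0, so the identity fails.
(For a valid weak derivative the identity must hold for EVERY test function, in particular this one. The failure shows v is NOT the weak derivative of u.)
Correct weak derivative would be u'(x) = -2*x - 1.


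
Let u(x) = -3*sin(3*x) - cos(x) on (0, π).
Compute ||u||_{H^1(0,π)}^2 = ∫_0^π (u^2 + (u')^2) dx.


||u||_{H^1(0,π)}^2 = 46*π

u'(x) = sin(x) - 9*cos(3*x).
Expand u² and (u')² and integrate term by term on (0, π), using: for integers n ≥ 1, ∫_0^π sin²(nx) dx = ∫_0^π cos²(nx) dx = π/2; for n ≠ n', ∫_0^π sin(nx)sin(n'x) dx = ∫_0^π cos(nx)cos(n'x) dx = 0; and by product-to-sum, ∫_0^π sin(nx)cos(n'x) dx = ½∫_0^π [sin((n+n')x) + sin((n−n')x)] dx, which is 0 when n+n' is even and 2n/(n²−n'²) when n+n' is odd (it need not vanish on (0, π)).
  u² squared terms: (-1)²·∫cos(x)² dx = 1·π/2 = π/2;  (-3)²·∫sin(3x)² dx = 9·π/2 = 9*π/2.
  u² cross terms: 2·(-1)·(-3)·∫cos(x)·sin(3x) dx = 6·(0) = 0.
  So ∫_0^π u² dx = π/2 + 9*π/2 + 0 = 5*π.
  (u')² squared terms: (-9)²·∫cos(3x)² dx = 81·π/2 = 81*π/2;  (1)²·∫sin(x)² dx = 1·π/2 = π/2.
  (u')² cross terms: 2·(-9)·(1)·∫cos(3x)·sin(x) dx = -18·(0) = 0.
  So ∫_0^π (u')² dx = 81*π/2 + π/2 + 0 = 41*π.
||u||_{H^1}^2 = (5*π) + (41*π) = 46*π.


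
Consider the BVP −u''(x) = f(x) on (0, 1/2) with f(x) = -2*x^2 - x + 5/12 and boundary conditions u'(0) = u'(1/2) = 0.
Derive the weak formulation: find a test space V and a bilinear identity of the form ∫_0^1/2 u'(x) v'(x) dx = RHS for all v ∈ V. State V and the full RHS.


V = H^1(0, 1/2) (no boundary constraint on v; u is determined up to an additive constant); weak form: ∫_0^1/2 u'v' dx = ∫_0^1/2 (-2*x^2 - x + 5/12) v dx for all v ∈ V.

Multiply both sides by a test function v and integrate from 0 to 1/2:
  ∫_0^1/2 −u''(x) v(x) dx = ∫_0^1/2 f(x) v(x) dx.
Integrate the LHS by parts once:
  ∫_0^1/2 −u'' v dx = −[u'(x) v(x)]_0^1/2 + ∫_0^1/2 u'(x) v'(x) dx.
Thus ∫_0^1/2 u'(x) v'(x) dx = ∫_0^1/2 f(x) v(x) dx + [u'(x) v(x)]_0^1/2.
Choose V so that boundary terms are either known or forced to vanish.
u has homogeneous Neumann: u'(0) = u'(1/2) = 0. So [u' v]_0^1/2 = 0·v(1/2) − 0·v(0) = 0 for any v; take V = H^1(0, 1/2).
Weak formulation: find u (satisfying any essential BC) such that ∫_0^1/2 u'(x) v'(x) dx = ∫_0^1/2 f v dx for all v ∈ V (homogeneous Neumann, so boundary terms vanish).
Substituting f(x) = -2*x^2 - x + 5/12, the right-hand side is ∫_0^1/2 (-2*x^2 - x + 5/12) v dx.
Compatibility check (pure Neumann): taking v ≡ 1 ∈ V gives 0 = ∫_0^1/2 f dx + (0) − (0), i.e. ∫_0^1/2 f dx must equal u'(0) − u'(1/2) = 0. Indeed ∫_0^1/2 (-2*x^2 - x + 5/12) dx = 0, so the data are compatible. The solution is then unique only up to an additive constant (fix it e.g. by requiring ∫_0^1/2 u dx = 0).


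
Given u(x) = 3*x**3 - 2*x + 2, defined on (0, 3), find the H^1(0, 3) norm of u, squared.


||u||_{H^1}^2 = 213789/35

The H^1 norm (squared) on an interval (0, L) is
  ||u||_{H^1}^2 = ∫_0^L u(x)^2 dx + ∫_0^L u'(x)^2 dx.
Compute u'(x) = 9*x**2 - 2.
Then u(x)^2 = 9*x**6 - 12*x**4 + 12*x**3 + 4*x**2 - 8*x + 4 and u'(x)^2 = 81*x**4 - 36*x**2 + 4.
Integrate each monomial from 0 to 3 using ∫_0^3 c·x^n dx = c·3^(n+1)/(n+1):
  ∫_0^3 u(x)^2 dx = ∫_0^3 (9*x^6 - 12*x^4 + 12*x^3 + 4*x^2 - 8*x + 4) dx. Term by term:
    ∫_0^3 9*x^6 dx = 19683/7;  ∫_0^3 -12*x^4 dx = -2916/5;  ∫_0^3 12*x^3 dx = 243;
    ∫_0^3 4*x^2 dx = 36;  ∫_0^3 -8*x dx = -36;  ∫_0^3 4 dx = 12.
  Sum: 19683/7 − 2916/5 + 243 + 36 − 36 + 12 = 86928/35.
  ∫_0^3 u'(x)^2 dx = ∫_0^3 (81*x^4 - 36*x^2 + 4) dx. Term by term:
    ∫_0^3 81*x^4 dx = 19683/5;  ∫_0^3 -36*x^2 dx = -324;  ∫_0^3 4 dx = 12.
  Sum: 19683/5 − 324 + 12 = 18123/5.
Adding: ||u||_{H^1}^2 = 86928/35 + 18123/5 = 213789/35.


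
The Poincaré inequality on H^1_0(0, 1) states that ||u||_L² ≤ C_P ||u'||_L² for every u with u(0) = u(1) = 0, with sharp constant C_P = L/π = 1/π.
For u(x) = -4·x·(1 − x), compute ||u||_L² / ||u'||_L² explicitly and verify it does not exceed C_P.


||u||_L² / ||u'||_L² = sqrt(10)/10 < C_P = 1/π.

u(x) = -4·x·(1 − x), so u'(x) = 8*x - 4.
u(x) = -4·x·(1 − x) vanishes at x = 0 and x = 1, so u ∈ H^1_0(0, 1). Differentiate via the product rule and integrate the resulting polynomials term by term.
  ∫_0^1 u² dx = ∫_0^1 (16*x^4 - 32*x^3 + 16*x^2) dx. Term by term:
    ∫_0^1 16*x^4 dx = 16/5;  ∫_0^1 -32*x^3 dx = -8;  ∫_0^1 16*x^2 dx = 16/3.
  Sum: 16/5 − 8 + 16/3 = 8/15.
  ∫_0^1 (u')² dx = ∫_0^1 (64*x^2 - 64*x + 16) dx. Term by term:
    ∫_0^1 64*x^2 dx = 64/3;  ∫_0^1 -64*x dx = -32;  ∫_0^1 16 dx = 16.
  Sum: 64/3 − 32 + 16 = 16/3.
∫_0^1 u² dx = 8/15, so ||u||_L² = 2*sqrt(30)/15.
∫_0^1 (u')² dx = 16/3, so ||u'||_L² = 4*sqrt(3)/3.
Ratio ||u||_L² / ||u'||_L² = sqrt(10)/10.
Sharp Poincaré constant on H^1_0(0, 1) is C_P = L/π = 1/π, achieved by sin(π·x).
A polynomial bump cannot attain the sharp Poincaré constant (only the first sine eigenfunction does), so the ratio is strictly less than C_P, consistent with ||u||_L² ≤ C_P ||u'||_L².


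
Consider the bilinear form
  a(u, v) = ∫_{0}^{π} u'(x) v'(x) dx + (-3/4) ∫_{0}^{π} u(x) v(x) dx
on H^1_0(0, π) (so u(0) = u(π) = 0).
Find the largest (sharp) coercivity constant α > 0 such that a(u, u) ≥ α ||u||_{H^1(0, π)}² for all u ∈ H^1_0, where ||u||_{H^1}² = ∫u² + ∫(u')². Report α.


α = 1/8

Coercivity of a(·,·) on H^1_0(0, π) means a(u, u) ≥ α ||u||_{H^1}² for every u ∈ H^1_0.
The interval has length L = π, and Poincaré/coercivity depend only on L. Here a(u, u) = ∫(u')² + (-3/4)·∫u².
Here c = -3/4 < 0 with |c| < (π/L)² = 1, so coercivity still holds. The condition a(u,u) ≥ α||u||_{H^1}² reads (1−α)∫(u')² ≥ (α−c)∫u². Any admissible α is ≤ 1 (rapidly oscillating u have ∫u²/∫(u')² → 0), and α = 1 would force 0 ≥ (1−c)∫u², impossible since c < 1; so 1−α > 0. By the sharp Poincaré inequality on H^1_0 of an interval of length L, ∫(u')² ≥ (π/L)²∫u² with equality for the first sine mode sin(π(x−x₀)/L) (x₀ the left endpoint), so the inequality holds for all u iff (1−α)(π/L)² ≥ α − c, i.e. α ≤ ((π/L)² + c)/((π/L)² + 1) = (1 + c(L/π)²)/(1 + (L/π)²). (Direct route, valid since c ≤ 0: Poincaré gives c∫u² ≥ c(L/π)²∫(u')², so a(u,u) ≥ (1 + c(L/π)²)∫(u')², while ||u||_{H^1}² ≤ (1 + (L/π)²)∫(u')²; dividing yields the same α.) With (π/L)² = 1 and c = -3/4, the largest admissible constant is α = ((π/L)² + c)/((π/L)² + 1).
Simplifying, α = 1/8.


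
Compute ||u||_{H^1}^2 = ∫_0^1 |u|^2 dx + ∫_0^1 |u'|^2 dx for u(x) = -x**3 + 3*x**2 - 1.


||u||_{H^1}^2 = 367/70

The H^1 norm (squared) on an interval (0, L) is
  ||u||_{H^1}^2 = ∫_0^L u(x)^2 dx + ∫_0^L u'(x)^2 dx.
Compute u'(x) = -3*x**2 + 6*x.
Then u(x)^2 = x**6 - 6*x**5 + 9*x**4 + 2*x**3 - 6*x**2 + 1 and u'(x)^2 = 9*x**4 - 36*x**3 + 36*x**2.
Integrate each monomial from 0 to 1 using ∫_0^1 c·x^n dx = c·1^(n+1)/(n+1):
  ∫_0^1 u(x)^2 dx = ∫_0^1 (x^6 - 6*x^5 + 9*x^4 + 2*x^3 - 6*x^2 + 1) dx. Term by term:
    ∫_0^1 x^6 dx = 1/7;  ∫_0^1 -6*x^5 dx = -1;  ∫_0^1 9*x^4 dx = 9/5;
    ∫_0^1 2*x^3 dx = 1/2;  ∫_0^1 -6*x^2 dx = -2;  ∫_0^1 1 dx = 1.
  Sum: 1/7 − 1 + 9/5 + 1/2 − 2 + 1 = 31/70.
  ∫_0^1 u'(x)^2 dx = ∫_0^1 (9*x^4 - 36*x^3 + 36*x^2) dx. Term by term:
    ∫_0^1 9*x^4 dx = 9/5;  ∫_0^1 -36*x^3 dx = -9;  ∫_0^1 36*x^2 dx = 12.
  Sum: 9/5 − 9 + 12 = 24/5.
Adding: ||u||_{H^1}^2 = 31/70 + 24/5 = 367/70.


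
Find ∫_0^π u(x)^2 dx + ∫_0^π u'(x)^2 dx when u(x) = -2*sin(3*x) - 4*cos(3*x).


||u||_{H^1(0,π)}^2 = 100*π

u'(x) = 12*sin(3*x) - 6*cos(3*x).
Expand u² and (u')² and integrate term by term on (0, π), using: for integers n ≥ 1, ∫_0^π sin²(nx) dx = ∫_0^π cos²(nx) dx = π/2; for n ≠ n', ∫_0^π sin(nx)sin(n'x) dx = ∫_0^π cos(nx)cos(n'x) dx = 0; and by product-to-sum, ∫_0^π sin(nx)cos(n'x) dx = ½∫_0^π [sin((n+n')x) + sin((n−n')x)] dx, which is 0 when n+n' is even and 2n/(n²−n'²) when n+n' is odd (it need not vanish on (0, π)).
  u² squared terms: (-4)²·∫cos(3x)² dx = 16·π/2 = 8*π;  (-2)²·∫sin(3x)² dx = 4·π/2 = 2*π.
  u² cross terms: 2·(-4)·(-2)·∫cos(3x)·sin(3x) dx = 16·(0) = 0.
  So ∫_0^π u² dx = 8*π + 2*π + 0 = 10*π.
  (u')² squared terms: (-6)²·∫cos(3x)² dx = 36·π/2 = 18*π;  (12)²·∫sin(3x)² dx = 144·π/2 = 72*π.
  (u')² cross terms: 2·(-6)·(12)·∫cos(3x)·sin(3x) dx = -144·(0) = 0.
  So ∫_0^π (u')² dx = 18*π + 72*π + 0 = 90*π.
||u||_{H^1}^2 = (10*π) + (90*π) = 100*π.


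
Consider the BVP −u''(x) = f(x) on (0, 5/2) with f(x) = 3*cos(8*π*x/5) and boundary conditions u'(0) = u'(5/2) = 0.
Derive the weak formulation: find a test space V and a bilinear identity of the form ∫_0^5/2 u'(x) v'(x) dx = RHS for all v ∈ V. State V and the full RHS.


V = H^1(0, 5/2) (no boundary constraint on v; u is determined up to an additive constant); weak form: ∫_0^5/2 u'v' dx = ∫_0^5/2 (3*cos(8*π*x/5)) v dx for all v ∈ V.

Multiply both sides by a test function v and integrate from 0 to 5/2:
  ∫_0^5/2 −u''(x) v(x) dx = ∫_0^5/2 f(x) v(x) dx.
Integrate the LHS by parts once:
  ∫_0^5/2 −u'' v dx = −[u'(x) v(x)]_0^5/2 + ∫_0^5/2 u'(x) v'(x) dx.
Thus ∫_0^5/2 u'(x) v'(x) dx = ∫_0^5/2 f(x) v(x) dx + [u'(x) v(x)]_0^5/2.
Choose V so that boundary terms are either known or forced to vanish.
u has homogeneous Neumann: u'(0) = u'(5/2) = 0. So [u' v]_0^5/2 = 0·v(5/2) − 0·v(0) = 0 for any v; take V = H^1(0, 5/2).
Weak formulation: find u (satisfying any essential BC) such that ∫_0^5/2 u'(x) v'(x) dx = ∫_0^5/2 f v dx for all v ∈ V (homogeneous Neumann, so boundary terms vanish).
Substituting f(x) = 3*cos(8*π*x/5), the right-hand side is ∫_0^5/2 (3*cos(8*π*x/5)) v dx.
Compatibility check (pure Neumann): taking v ≡ 1 ∈ V gives 0 = ∫_0^5/2 f dx + (0) − (0), i.e. ∫_0^5/2 f dx must equal u'(0) − u'(5/2) = 0. Indeed ∫_0^5/2 (3*cos(8*π*x/5)) dx = 0, so the data are compatible. The solution is then unique only up to an additive constant (fix it e.g. by requiring ∫_0^5/2 u dx = 0).
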